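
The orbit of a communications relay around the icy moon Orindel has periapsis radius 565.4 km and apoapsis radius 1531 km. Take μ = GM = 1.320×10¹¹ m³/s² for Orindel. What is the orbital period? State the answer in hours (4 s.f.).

T ≈ 5.155 hours

Semi-major axis a = (r_p + r_a)/2 = (565.40 + 1531.0)/2 = 1048.2 km = 1.048×10⁶ m.
By Kepler's third law T = 2π√(a³/μ) = 2π × 2.954×10³ = 1.856×10⁴ s.
= 5.155 hours.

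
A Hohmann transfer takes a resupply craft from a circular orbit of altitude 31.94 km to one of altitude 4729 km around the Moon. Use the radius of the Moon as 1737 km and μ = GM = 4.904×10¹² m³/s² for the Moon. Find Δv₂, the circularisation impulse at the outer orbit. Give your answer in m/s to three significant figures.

Δv ≈ 300 m/s

r₁ = 1737 + 31.94 = 1768.9 km = 1.7689×10⁶ m.
r₂ = 1737 + 4729 = 6466.0 km = 6.4660×10⁶ m.
Transfer ellipse a_t = (r₁ + r₂)/2 = 4.117×10⁶ m.
At r₁: circular v_c1 = √(μ/r₁) = 1665 m/s; transfer-perilune v_p = √[μ(2/r₁ − 1/a_t)] = 2087 m/s.
At r₂: circular v_c2 = √(μ/r₂) = 870.9 m/s; transfer-apolune v_a = √[μ(2/r₂ − 1/a_t)] = 570.8 m/s.
Δv₂ = v_c2 − v_a = 300.1 m/s.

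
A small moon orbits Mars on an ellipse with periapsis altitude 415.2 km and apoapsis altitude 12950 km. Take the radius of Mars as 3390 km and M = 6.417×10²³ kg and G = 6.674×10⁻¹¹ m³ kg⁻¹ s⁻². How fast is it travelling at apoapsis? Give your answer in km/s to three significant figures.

v ≈ 0.995 km/s

μ = GM = 6.674×10⁻¹¹ × 6.417×10²³ = 4.283×10¹³ m³/s².
r_p = 3390 + 415.2 = 3805.2 km = 3.8052×10⁶ m.
r_a = 3390 + 12950 = 16340 km = 1.6340×10⁷ m.
Semi-major axis a = (r_p + r_a)/2 = 10073 km = 1.007×10⁷ m.
Vis-viva: v² = μ(2/r − 1/a) = 4.283×10¹³ × (1.224×10⁻⁷ − 9.928×10⁻⁸) = 9.902×10⁵ m²/s².
v = 995.1 m/s = 0.9951 km/s.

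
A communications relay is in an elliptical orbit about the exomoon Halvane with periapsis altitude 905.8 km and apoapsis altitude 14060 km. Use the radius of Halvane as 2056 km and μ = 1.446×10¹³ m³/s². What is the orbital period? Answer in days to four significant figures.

T ≈ 0.5634 days

r_p = 2056 + 905.8 = 2961.8 km = 2.9618×10⁶ m.
r_a = 2056 + 14060 = 16116 km = 1.6116×10⁷ m.
Semi-major axis a = (r_p + r_a)/2 = (2961.8 + 16116)/2 = 9538.9 km = 9.539×10⁶ m.
By Kepler's third law T = 2π√(a³/μ) = 2π × 7.748×10³ = 4.868×10⁴ s.
= 0.5634 days.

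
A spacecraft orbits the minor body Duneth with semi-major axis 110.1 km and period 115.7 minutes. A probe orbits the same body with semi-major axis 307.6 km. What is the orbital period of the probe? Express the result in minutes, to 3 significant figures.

Kepler's third law: T² ∝ a³, so T₂ = T₁ (a₂/a₁)^(3/2).
a₂/a₁ = 2.794, (a₂/a₁)^(3/2) = 4.670.
T₂ = 115.7 × 4.670 = 540.3 minutes.

T₂ ≈ 540 minutes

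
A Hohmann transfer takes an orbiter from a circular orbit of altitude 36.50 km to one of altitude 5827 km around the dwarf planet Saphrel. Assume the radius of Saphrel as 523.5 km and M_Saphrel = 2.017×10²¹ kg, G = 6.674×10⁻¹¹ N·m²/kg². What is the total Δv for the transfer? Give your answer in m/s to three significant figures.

Δv_total ≈ 261 m/s

μ = GM = 6.674×10⁻¹¹ × 2.017×10²¹ = 1.346×10¹¹ m³/s².
r₁ = 523.5 + 36.50 = 560.00 km = 5.6000×10⁵ m.
r₂ = 523.5 + 5827 = 6350.5 km = 6.3505×10⁶ m.
Transfer ellipse a_t = (r₁ + r₂)/2 = 3.455×10⁶ m.
At r₁: circular v_c1 = √(μ/r₁) = 490.3 m/s; transfer-periapsis v_p = √[μ(2/r₁ − 1/a_t)] = 664.7 m/s.
Δv₁ = v_p − v_c1 = 174.4 m/s.
At r₂: circular v_c2 = √(μ/r₂) = 145.6 m/s; transfer-apoapsis v_a = √[μ(2/r₂ − 1/a_t)] = 58.61 m/s.
Δv₂ = v_c2 − v_a = 86.98 m/s.
Total Δv = Δv₁ + Δv₂ = 261.4 m/s.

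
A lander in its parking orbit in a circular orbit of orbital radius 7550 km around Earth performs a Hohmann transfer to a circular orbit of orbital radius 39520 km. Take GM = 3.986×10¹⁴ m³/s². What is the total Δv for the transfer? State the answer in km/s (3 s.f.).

Δv_total ≈ 3.53 km/s

r₁ = 7550 km = 7.550×10⁶ m.
r₂ = 39520 km = 3.952×10⁷ m.
Transfer ellipse a_t = (r₁ + r₂)/2 = 2.354×10⁷ m.
At r₁: circular v_c1 = √(μ/r₁) = 7266 m/s; transfer-perigee v_p = √[μ(2/r₁ − 1/a_t)] = 9416 m/s.
Δv₁ = v_p − v_c1 = 2150 m/s.
At r₂: circular v_c2 = √(μ/r₂) = 3176 m/s; transfer-apogee v_a = √[μ(2/r₂ − 1/a_t)] = 1799 m/s.
Δv₂ = v_c2 − v_a = 1377 m/s.
Total Δv = Δv₁ + Δv₂ = 3527 m/s = 3.527 km/s.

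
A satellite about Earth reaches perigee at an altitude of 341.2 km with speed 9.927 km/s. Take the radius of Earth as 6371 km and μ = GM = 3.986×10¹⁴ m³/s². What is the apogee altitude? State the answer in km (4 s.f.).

r_p = 6371 + 341.2 = 6712.2 km = 6.712×10⁶ m.
Specific energy ε = v²/2 − μ/r = -1.011×10⁷ J/kg, so a = −μ/(2ε) = 1.971×10⁷ m.
The apsides satisfy r_p + r_a = 2a, so the apogee radius is 2a − r_p = 3.271×10⁷ m = 32707 km.
Apogee altitude = 32707 − 6371 = 26336 km.

apogee altitude ≈ 26340 km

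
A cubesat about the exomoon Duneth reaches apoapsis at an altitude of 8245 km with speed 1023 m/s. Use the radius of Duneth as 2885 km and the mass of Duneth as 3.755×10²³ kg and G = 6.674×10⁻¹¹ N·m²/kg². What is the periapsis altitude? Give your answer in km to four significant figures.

periapsis altitude ≈ 484.6 km

μ = GM = 6.674×10⁻¹¹ × 3.755×10²³ = 2.506×10¹³ m³/s².
r_a = 2885 + 8245 = 11130 km = 1.113×10⁷ m.
Specific energy ε = v²/2 − μ/r = -1.728×10⁶ J/kg, so a = −μ/(2ε) = 7.250×10⁶ m.
The apsides satisfy r_p + r_a = 2a, so the periapsis radius is 2a − r_a = 3.370×10⁶ m = 3369.6 km.
Periapsis altitude = 3369.6 − 2885 = 484.58 km.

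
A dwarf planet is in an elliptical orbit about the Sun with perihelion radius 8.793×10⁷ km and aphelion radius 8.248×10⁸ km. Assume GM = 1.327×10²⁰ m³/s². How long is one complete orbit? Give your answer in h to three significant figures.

T ≈ 46700 h

Semi-major axis a = (r_p + r_a)/2 = (8.7930×10⁷ + 8.2480×10⁸)/2 = 4.5636×10⁸ km = 4.564×10¹¹ m.
By Kepler's third law T = 2π√(a³/μ) = 2π × 2.676×10⁷ = 1.682×10⁸ s.
= 46710 h.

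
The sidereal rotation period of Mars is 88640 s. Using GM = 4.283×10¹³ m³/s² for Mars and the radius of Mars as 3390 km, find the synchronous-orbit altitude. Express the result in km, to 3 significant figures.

h_sync ≈ 17000 km

A synchronous orbit has period T, so by Kepler's third law a = (μT²/4π²)^(1/3).
μT²/4π² = 4.283×10¹³ × (8.864×10⁴)² / 39.48 = 8.524×10²¹ m³.
a = 2.043×10⁷ m = 20428 km.
Altitude h = a − R = 20428 − 3390 = 17038 km.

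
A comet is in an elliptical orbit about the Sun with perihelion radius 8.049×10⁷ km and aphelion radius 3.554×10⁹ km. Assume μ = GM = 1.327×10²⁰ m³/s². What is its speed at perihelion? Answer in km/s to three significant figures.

v ≈ 56.8 km/s

Semi-major axis a = (r_p + r_a)/2 = 1.8172×10⁹ km = 1.817×10¹² m.
Vis-viva: v² = μ(2/r − 1/a) = 1.327×10²⁰ × (2.485×10⁻¹¹ − 5.503×10⁻¹³) = 3.224×10⁹ m²/s².
v = 56780 m/s = 56.78 km/s.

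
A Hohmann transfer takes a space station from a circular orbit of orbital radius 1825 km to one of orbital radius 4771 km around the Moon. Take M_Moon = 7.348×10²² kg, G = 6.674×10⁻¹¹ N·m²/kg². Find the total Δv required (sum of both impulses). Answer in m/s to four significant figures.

Δv_total ≈ 592.0 m/s

μ = GM = 6.674×10⁻¹¹ × 7.348×10²² = 4.904×10¹² m³/s².
r₁ = 1825 km = 1.825×10⁶ m.
r₂ = 4771 km = 4.771×10⁶ m.
Transfer ellipse a_t = (r₁ + r₂)/2 = 3.298×10⁶ m.
At r₁: circular v_c1 = √(μ/r₁) = 1639 m/s; transfer-perilune v_p = √[μ(2/r₁ − 1/a_t)] = 1972 m/s.
Δv₁ = v_p − v_c1 = 332.4 m/s.
At r₂: circular v_c2 = √(μ/r₂) = 1014 m/s; transfer-apolune v_a = √[μ(2/r₂ − 1/a_t)] = 754.2 m/s.
Δv₂ = v_c2 − v_a = 259.7 m/s.
Total Δv = Δv₁ + Δv₂ = 592.0 m/s.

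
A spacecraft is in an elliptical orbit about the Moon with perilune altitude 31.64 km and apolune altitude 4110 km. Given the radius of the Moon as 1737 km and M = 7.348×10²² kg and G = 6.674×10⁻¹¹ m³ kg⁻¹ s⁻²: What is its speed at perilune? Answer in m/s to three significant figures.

μ = GM = 6.674×10⁻¹¹ × 7.348×10²² = 4.904×10¹² m³/s².
r_p = 1737 + 31.64 = 1768.6 km = 1.7686×10⁶ m.
r_a = 1737 + 4110 = 5847.0 km = 5.8470×10⁶ m.
Semi-major axis a = (r_p + r_a)/2 = 3807.8 km = 3.808×10⁶ m.
Vis-viva: v² = μ(2/r − 1/a) = 4.904×10¹² × (1.131×10⁻⁶ − 2.626×10⁻⁷) = 4.258×10⁶ m²/s².
v = 2063 m/s.

v ≈ 2060 m/s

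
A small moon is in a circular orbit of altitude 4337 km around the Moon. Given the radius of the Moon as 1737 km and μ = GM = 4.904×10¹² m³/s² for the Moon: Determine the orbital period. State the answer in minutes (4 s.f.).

r = 1737 + 4337 = 6074.0 km = 6.0740×10⁶ m.
Kepler's third law: T = 2π√(r³/μ) = 2π√((6.074×10⁶)³ / 4.904×10¹²).
r³/μ = 4.570×10⁷ s², so T = 2π × 6.760×10³ = 4.247×10⁴ s.
Converting: 4.247×10⁴ s ÷ 60.00 = 707.9 minutes.

T ≈ 707.9 minutes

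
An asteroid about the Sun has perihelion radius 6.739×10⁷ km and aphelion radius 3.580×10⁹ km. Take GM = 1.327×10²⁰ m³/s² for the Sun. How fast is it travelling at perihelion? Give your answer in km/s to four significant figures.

v ≈ 62.17 km/s

Semi-major axis a = (r_p + r_a)/2 = 1.8237×10⁹ km = 1.824×10¹² m.
Vis-viva: v² = μ(2/r − 1/a) = 1.327×10²⁰ × (2.968×10⁻¹¹ − 5.483×10⁻¹³) = 3.866×10⁹ m²/s².
v = 62170 m/s = 62.17 km/s.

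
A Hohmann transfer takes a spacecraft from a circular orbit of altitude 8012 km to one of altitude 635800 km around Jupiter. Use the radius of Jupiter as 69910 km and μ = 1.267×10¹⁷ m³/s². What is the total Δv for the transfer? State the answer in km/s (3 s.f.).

r₁ = 69910 + 8012 = 77922 km = 7.7922×10⁷ m.
r₂ = 69910 + 635800 = 705710 km = 7.0571×10⁸ m.
Transfer ellipse a_t = (r₁ + r₂)/2 = 3.918×10⁸ m.
At r₁: circular v_c1 = √(μ/r₁) = 40320 m/s; transfer-perijove v_p = √[μ(2/r₁ − 1/a_t)] = 54120 m/s.
Δv₁ = v_p − v_c1 = 13790 m/s.
At r₂: circular v_c2 = √(μ/r₂) = 13400 m/s; transfer-apojove v_a = √[μ(2/r₂ − 1/a_t)] = 5975 m/s.
Δv₂ = v_c2 − v_a = 7424 m/s.
Total Δv = Δv₁ + Δv₂ = 21220 m/s = 21.22 km/s.

Δv_total ≈ 21.2 km/s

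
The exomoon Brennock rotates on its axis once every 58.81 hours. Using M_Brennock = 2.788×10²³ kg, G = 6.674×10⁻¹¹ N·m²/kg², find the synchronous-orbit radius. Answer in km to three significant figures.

r_sync ≈ 27600 km

μ = GM = 6.674×10⁻¹¹ × 2.788×10²³ = 1.861×10¹³ m³/s².
T = 58.81 hours = 2.117×10⁵ s.
A synchronous orbit has period T, so by Kepler's third law a = (μT²/4π²)^(1/3).
μT²/4π² = 1.861×10¹³ × (2.117×10⁵)² / 39.48 = 2.113×10²² m³.
a = 2.764×10⁷ m = 27645 km.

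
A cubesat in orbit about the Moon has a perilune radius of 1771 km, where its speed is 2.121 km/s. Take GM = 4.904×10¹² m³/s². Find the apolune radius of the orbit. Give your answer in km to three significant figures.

r_p = 1.771×10⁶ m.
Specific energy ε = v²/2 − μ/r = -5.197×10⁵ J/kg, so a = −μ/(2ε) = 4.718×10⁶ m.
The apsides satisfy r_p + r_a = 2a, so the apolune radius is 2a − r_p = 7.665×10⁶ m = 7664.5 km.

apolune radius ≈ 7660 km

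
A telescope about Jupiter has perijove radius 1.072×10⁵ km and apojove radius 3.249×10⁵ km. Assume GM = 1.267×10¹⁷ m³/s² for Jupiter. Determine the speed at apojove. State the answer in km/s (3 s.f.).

v ≈ 13.9 km/s

Semi-major axis a = (r_p + r_a)/2 = 2.1605×10⁵ km = 2.160×10⁸ m.
Vis-viva: v² = μ(2/r − 1/a) = 1.267×10¹⁷ × (6.156×10⁻⁹ − 4.629×10⁻⁹) = 1.935×10⁸ m²/s².
v = 13910 m/s = 13.91 km/s.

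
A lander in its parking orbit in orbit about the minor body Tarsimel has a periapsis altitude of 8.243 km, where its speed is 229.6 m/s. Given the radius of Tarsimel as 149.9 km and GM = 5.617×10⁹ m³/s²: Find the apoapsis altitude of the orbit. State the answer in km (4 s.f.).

apoapsis altitude ≈ 305.1 km

r_p = 149.9 + 8.243 = 158.14 km = 1.581×10⁵ m.
Specific energy ε = v²/2 − μ/r = -9.160×10³ J/kg, so a = −μ/(2ε) = 3.066×10⁵ m.
The apsides satisfy r_p + r_a = 2a, so the apoapsis radius is 2a − r_p = 4.550×10⁵ m = 455.04 km.
Apoapsis altitude = 455.04 − 149.9 = 305.14 km.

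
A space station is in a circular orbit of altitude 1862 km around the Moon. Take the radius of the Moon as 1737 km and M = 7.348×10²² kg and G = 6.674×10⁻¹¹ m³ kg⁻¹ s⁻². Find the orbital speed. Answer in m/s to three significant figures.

μ = GM = 6.674×10⁻¹¹ × 7.348×10²² = 4.904×10¹² m³/s².
r = 1737 + 1862 = 3599.0 km = 3.5990×10⁶ m.
For a circular orbit v = √(μ/r) = √(4.904×10¹² / 3.599×10⁶) = √(1.363×10⁶) = 1167 m/s.

v ≈ 1170 m/s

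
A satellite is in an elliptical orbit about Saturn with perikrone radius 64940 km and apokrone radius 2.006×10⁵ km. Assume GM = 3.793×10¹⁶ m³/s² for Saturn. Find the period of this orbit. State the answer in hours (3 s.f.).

Semi-major axis a = (r_p + r_a)/2 = (64940 + 2.0060×10⁵)/2 = 1.3277×10⁵ km = 1.328×10⁸ m.
By Kepler's third law T = 2π√(a³/μ) = 2π × 7.855×10³ = 4.936×10⁴ s.
= 13.71 hours.

T ≈ 13.7 hours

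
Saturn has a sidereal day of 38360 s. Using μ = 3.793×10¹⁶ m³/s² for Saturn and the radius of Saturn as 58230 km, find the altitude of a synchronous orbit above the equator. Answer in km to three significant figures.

A synchronous orbit has period T, so by Kepler's third law a = (μT²/4π²)^(1/3).
μT²/4π² = 3.793×10¹⁶ × (3.836×10⁴)² / 39.48 = 1.414×10²⁴ m³.
a = 1.122×10⁸ m = 1.1223×10⁵ km.
Altitude h = a − R = 1.1223×10⁵ − 58230 = 54005 km.

h_sync ≈ 54000 km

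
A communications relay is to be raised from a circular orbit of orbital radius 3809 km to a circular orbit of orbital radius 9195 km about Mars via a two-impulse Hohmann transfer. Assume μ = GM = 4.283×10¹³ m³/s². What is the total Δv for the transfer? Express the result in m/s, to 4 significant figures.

Δv_total ≈ 1141 m/s

r₁ = 3809 km = 3.809×10⁶ m.
r₂ = 9195 km = 9.195×10⁶ m.
Transfer ellipse a_t = (r₁ + r₂)/2 = 6.502×10⁶ m.
At r₁: circular v_c1 = √(μ/r₁) = 3353 m/s; transfer-periapsis v_p = √[μ(2/r₁ − 1/a_t)] = 3988 m/s.
Δv₁ = v_p − v_c1 = 634.4 m/s.
At r₂: circular v_c2 = √(μ/r₂) = 2158 m/s; transfer-apoapsis v_a = √[μ(2/r₂ − 1/a_t)] = 1652 m/s.
Δv₂ = v_c2 − v_a = 506.3 m/s.
Total Δv = Δv₁ + Δv₂ = 1141 m/s.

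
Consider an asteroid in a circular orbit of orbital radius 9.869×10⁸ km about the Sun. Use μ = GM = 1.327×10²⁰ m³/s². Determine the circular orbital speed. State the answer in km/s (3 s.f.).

v ≈ 11.6 km/s

r = 9.869×10⁸ km = 9.869×10¹¹ m.
For a circular orbit v = √(μ/r) = √(1.327×10²⁰ / 9.869×10¹¹) = √(1.345×10⁸) = 11600 m/s.
That is 11.60 km/s.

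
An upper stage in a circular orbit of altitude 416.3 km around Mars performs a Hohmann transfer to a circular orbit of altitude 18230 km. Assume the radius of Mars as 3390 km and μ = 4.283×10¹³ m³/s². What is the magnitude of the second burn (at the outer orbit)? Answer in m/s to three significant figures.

Δv ≈ 637 m/s

r₁ = 3390 + 416.3 = 3806.3 km = 3.8063×10⁶ m.
r₂ = 3390 + 18230 = 21620 km = 2.1620×10⁷ m.
Transfer ellipse a_t = (r₁ + r₂)/2 = 1.271×10⁷ m.
At r₁: circular v_c1 = √(μ/r₁) = 3354 m/s; transfer-periapsis v_p = √[μ(2/r₁ − 1/a_t)] = 4374 m/s.
At r₂: circular v_c2 = √(μ/r₂) = 1407 m/s; transfer-apoapsis v_a = √[μ(2/r₂ − 1/a_t)] = 770.1 m/s.
Δv₂ = v_c2 − v_a = 637.4 m/s.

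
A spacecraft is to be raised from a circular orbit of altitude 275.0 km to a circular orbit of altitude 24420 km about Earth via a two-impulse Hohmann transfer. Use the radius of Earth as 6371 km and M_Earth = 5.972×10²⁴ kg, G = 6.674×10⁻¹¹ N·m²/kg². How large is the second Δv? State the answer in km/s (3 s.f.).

Δv ≈ 1.45 km/s

μ = GM = 6.674×10⁻¹¹ × 5.972×10²⁴ = 3.986×10¹⁴ m³/s².
r₁ = 6371 + 275.0 = 6646.0 km = 6.6460×10⁶ m.
r₂ = 6371 + 24420 = 30791 km = 3.0791×10⁷ m.
Transfer ellipse a_t = (r₁ + r₂)/2 = 1.872×10⁷ m.
At r₁: circular v_c1 = √(μ/r₁) = 7744 m/s; transfer-perigee v_p = √[μ(2/r₁ − 1/a_t)] = 9932 m/s.
At r₂: circular v_c2 = √(μ/r₂) = 3598 m/s; transfer-apogee v_a = √[μ(2/r₂ − 1/a_t)] = 2144 m/s.
Δv₂ = v_c2 − v_a = 1454 m/s.
= 1.454 km/s.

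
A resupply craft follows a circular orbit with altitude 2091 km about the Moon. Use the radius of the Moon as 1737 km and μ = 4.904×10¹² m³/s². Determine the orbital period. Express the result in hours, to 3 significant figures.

r = 1737 + 2091 = 3828.0 km = 3.8280×10⁶ m.
Kepler's third law: T = 2π√(r³/μ) = 2π√((3.828×10⁶)³ / 4.904×10¹²).
r³/μ = 1.144×10⁷ s², so T = 2π × 3.382×10³ = 2.125×10⁴ s.
Converting: 2.125×10⁴ s ÷ 3600 = 5.903 hours.

T ≈ 5.90 hours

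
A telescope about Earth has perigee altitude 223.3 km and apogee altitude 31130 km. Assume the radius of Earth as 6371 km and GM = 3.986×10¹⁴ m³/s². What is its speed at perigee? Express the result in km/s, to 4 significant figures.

v ≈ 10.14 km/s

r_p = 6371 + 223.3 = 6594.3 km = 6.5943×10⁶ m.
r_a = 6371 + 31130 = 37501 km = 3.7501×10⁷ m.
Semi-major axis a = (r_p + r_a)/2 = 22048 km = 2.205×10⁷ m.
Vis-viva: v² = μ(2/r − 1/a) = 3.986×10¹⁴ × (3.033×10⁻⁷ − 4.536×10⁻⁸) = 1.028×10⁸ m²/s².
v = 10140 m/s = 10.14 km/s.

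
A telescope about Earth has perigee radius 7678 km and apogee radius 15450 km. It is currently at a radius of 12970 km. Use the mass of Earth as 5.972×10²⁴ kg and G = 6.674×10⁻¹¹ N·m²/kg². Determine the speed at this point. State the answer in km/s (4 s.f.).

μ = GM = 6.674×10⁻¹¹ × 5.972×10²⁴ = 3.986×10¹⁴ m³/s².
Semi-major axis a = (r_p + r_a)/2 = 11564 km = 1.156×10⁷ m.
Vis-viva: v² = μ(2/r − 1/a) = 3.986×10¹⁴ × (1.542×10⁻⁷ − 8.648×10⁻⁸) = 2.699×10⁷ m²/s².
v = 5196 m/s = 5.196 km/s.

v ≈ 5.196 km/s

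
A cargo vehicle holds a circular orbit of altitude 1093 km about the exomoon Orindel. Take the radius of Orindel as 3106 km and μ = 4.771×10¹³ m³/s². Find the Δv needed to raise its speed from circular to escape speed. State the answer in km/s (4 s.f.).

Δv ≈ 1.396 km/s

r = 3106 + 1093 = 4199.0 km = 4.1990×10⁶ m.
Circular speed v_c = √(μ/r) = 3371 m/s.
Escape speed v_esc = √(2μ/r) = √2 × v_c = 4767 m/s.
Δv = v_esc − v_c = 1396 m/s = 1.396 km/s.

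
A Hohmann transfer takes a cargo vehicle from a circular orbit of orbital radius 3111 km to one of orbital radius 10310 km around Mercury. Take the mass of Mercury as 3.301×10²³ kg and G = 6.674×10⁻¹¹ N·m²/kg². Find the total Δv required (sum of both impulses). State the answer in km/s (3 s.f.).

Δv_total ≈ 1.10 km/s

μ = GM = 6.674×10⁻¹¹ × 3.301×10²³ = 2.203×10¹³ m³/s².
r₁ = 3111 km = 3.111×10⁶ m.
r₂ = 10310 km = 1.031×10⁷ m.
Transfer ellipse a_t = (r₁ + r₂)/2 = 6.710×10⁶ m.
At r₁: circular v_c1 = √(μ/r₁) = 2661 m/s; transfer-periherm v_p = √[μ(2/r₁ − 1/a_t)] = 3299 m/s.
Δv₁ = v_p − v_c1 = 637.4 m/s.
At r₂: circular v_c2 = √(μ/r₂) = 1462 m/s; transfer-apoherm v_a = √[μ(2/r₂ − 1/a_t)] = 995.3 m/s.
Δv₂ = v_c2 − v_a = 466.5 m/s.
Total Δv = Δv₁ + Δv₂ = 1104 m/s = 1.104 km/s.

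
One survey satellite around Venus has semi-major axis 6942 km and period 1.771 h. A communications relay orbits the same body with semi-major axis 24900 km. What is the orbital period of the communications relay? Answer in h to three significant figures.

Kepler's third law: T² ∝ a³, so T₂ = T₁ (a₂/a₁)^(3/2).
a₂/a₁ = 3.587, (a₂/a₁)^(3/2) = 6.793.
T₂ = 1.771 × 6.793 = 12.03 h.

T₂ ≈ 12.0 h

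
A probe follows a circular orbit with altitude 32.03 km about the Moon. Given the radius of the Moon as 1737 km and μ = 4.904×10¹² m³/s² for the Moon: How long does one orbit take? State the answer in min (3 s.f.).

r = 1737 + 32.03 = 1769.0 km = 1.7690×10⁶ m.
Kepler's third law: T = 2π√(r³/μ) = 2π√((1.769×10⁶)³ / 4.904×10¹²).
r³/μ = 1.129×10⁶ s², so T = 2π × 1.062×10³ = 6.676×10³ s.
Converting: 6.676×10³ s ÷ 60.00 = 111.3 min.

T ≈ 111 min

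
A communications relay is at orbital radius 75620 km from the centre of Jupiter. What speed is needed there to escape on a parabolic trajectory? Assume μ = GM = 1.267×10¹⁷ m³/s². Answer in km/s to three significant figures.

v_esc ≈ 57.9 km/s

r = 75620 km = 7.562×10⁷ m.
Escape speed v_esc = √(2μ/r) = √(2 × 1.267×10¹⁷ / 7.562×10⁷) = √(3.351×10⁹) = 57890 m/s.
= 57.89 km/s.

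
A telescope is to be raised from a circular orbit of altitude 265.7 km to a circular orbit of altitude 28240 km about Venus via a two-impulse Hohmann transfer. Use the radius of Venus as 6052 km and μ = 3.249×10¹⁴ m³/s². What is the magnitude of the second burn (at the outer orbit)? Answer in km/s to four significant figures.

Δv ≈ 1.361 km/s

r₁ = 6052 + 265.7 = 6317.7 km = 6.3177×10⁶ m.
r₂ = 6052 + 28240 = 34292 km = 3.4292×10⁷ m.
Transfer ellipse a_t = (r₁ + r₂)/2 = 2.030×10⁷ m.
At r₁: circular v_c1 = √(μ/r₁) = 7171 m/s; transfer-periapsis v_p = √[μ(2/r₁ − 1/a_t)] = 9319 m/s.
At r₂: circular v_c2 = √(μ/r₂) = 3078 m/s; transfer-apoapsis v_a = √[μ(2/r₂ − 1/a_t)] = 1717 m/s.
Δv₂ = v_c2 − v_a = 1361 m/s.
= 1.361 km/s.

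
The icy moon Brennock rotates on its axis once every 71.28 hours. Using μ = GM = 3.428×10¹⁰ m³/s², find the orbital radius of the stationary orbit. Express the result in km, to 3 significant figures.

T = 71.28 hours = 2.566×10⁵ s.
A synchronous orbit has period T, so by Kepler's third law a = (μT²/4π²)^(1/3).
μT²/4π² = 3.428×10¹⁰ × (2.566×10⁵)² / 39.48 = 5.718×10¹⁹ m³.
a = 3.852×10⁶ m = 3852.5 km.

r_sync ≈ 3850 km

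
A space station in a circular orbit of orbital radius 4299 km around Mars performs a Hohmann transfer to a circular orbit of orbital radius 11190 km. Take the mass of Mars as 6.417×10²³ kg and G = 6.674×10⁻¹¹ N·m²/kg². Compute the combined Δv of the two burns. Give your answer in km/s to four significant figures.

μ = GM = 6.674×10⁻¹¹ × 6.417×10²³ = 4.283×10¹³ m³/s².
r₁ = 4299 km = 4.299×10⁶ m.
r₂ = 11190 km = 1.119×10⁷ m.
Transfer ellipse a_t = (r₁ + r₂)/2 = 7.744×10⁶ m.
At r₁: circular v_c1 = √(μ/r₁) = 3156 m/s; transfer-periapsis v_p = √[μ(2/r₁ − 1/a_t)] = 3794 m/s.
Δv₁ = v_p − v_c1 = 637.7 m/s.
At r₂: circular v_c2 = √(μ/r₂) = 1956 m/s; transfer-apoapsis v_a = √[μ(2/r₂ − 1/a_t)] = 1458 m/s.
Δv₂ = v_c2 − v_a = 498.8 m/s.
Total Δv = Δv₁ + Δv₂ = 1136 m/s = 1.136 km/s.

Δv_total ≈ 1.136 km/s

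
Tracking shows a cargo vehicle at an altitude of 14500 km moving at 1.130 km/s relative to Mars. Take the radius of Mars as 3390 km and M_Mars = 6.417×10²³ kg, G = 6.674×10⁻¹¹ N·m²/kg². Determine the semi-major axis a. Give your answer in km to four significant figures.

a ≈ 12200 km

μ = GM = 6.674×10⁻¹¹ × 6.417×10²³ = 4.283×10¹³ m³/s².
r = 3390 + 14500 = 17890 km = 1.789×10⁷ m.
Vis-viva rearranged: 1/a = 2/r − v²/μ = 1.118×10⁻⁷ − 2.982×10⁻⁸ = 8.198×10⁻⁸ m⁻¹.
a = 1.220×10⁷ m = 12198 km.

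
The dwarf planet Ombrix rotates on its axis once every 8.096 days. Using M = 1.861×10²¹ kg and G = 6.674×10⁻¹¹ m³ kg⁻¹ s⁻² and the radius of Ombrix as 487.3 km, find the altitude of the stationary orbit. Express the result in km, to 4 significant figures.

μ = GM = 6.674×10⁻¹¹ × 1.861×10²¹ = 1.242×10¹¹ m³/s².
T = 8.096 days = 6.995×10⁵ s.
A synchronous orbit has period T, so by Kepler's third law a = (μT²/4π²)^(1/3).
μT²/4π² = 1.242×10¹¹ × (6.995×10⁵)² / 39.48 = 1.539×10²¹ m³.
a = 1.155×10⁷ m = 11546 km.
Altitude h = a − R = 11546 − 487.3 = 11059 km.

h_sync ≈ 11060 km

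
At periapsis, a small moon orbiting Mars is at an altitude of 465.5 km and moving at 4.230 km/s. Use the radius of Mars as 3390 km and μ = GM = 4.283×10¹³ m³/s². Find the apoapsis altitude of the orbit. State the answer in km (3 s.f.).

r_p = 3390 + 465.5 = 3855.5 km = 3.856×10⁶ m.
Specific energy ε = v²/2 − μ/r = -2.162×10⁶ J/kg, so a = −μ/(2ε) = 9.904×10⁶ m.
The apsides satisfy r_p + r_a = 2a, so the apoapsis radius is 2a − r_p = 1.595×10⁷ m = 15952 km.
Apoapsis altitude = 15952 − 3390 = 12562 km.

apoapsis altitude ≈ 12600 km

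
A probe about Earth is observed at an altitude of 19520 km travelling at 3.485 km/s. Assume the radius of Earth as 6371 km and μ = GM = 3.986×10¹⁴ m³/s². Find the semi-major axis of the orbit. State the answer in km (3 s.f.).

r = 6371 + 19520 = 25891 km = 2.589×10⁷ m.
Specific orbital energy ε = v²/2 − μ/r = (3485)²/2 − 3.986×10¹⁴/2.589×10⁷ = -9.323×10⁶ J/kg.
Since ε = −μ/(2a), a = −μ/(2ε) = 2.138×10⁷ m = 21378 km.

a ≈ 21400 km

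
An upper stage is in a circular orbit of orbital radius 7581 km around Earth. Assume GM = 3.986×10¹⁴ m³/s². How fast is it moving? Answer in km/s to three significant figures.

r = 7581 km = 7.581×10⁶ m.
For a circular orbit v = √(μ/r) = √(3.986×10¹⁴ / 7.581×10⁶) = √(5.258×10⁷) = 7251 m/s.
That is 7.251 km/s.

v ≈ 7.25 km/s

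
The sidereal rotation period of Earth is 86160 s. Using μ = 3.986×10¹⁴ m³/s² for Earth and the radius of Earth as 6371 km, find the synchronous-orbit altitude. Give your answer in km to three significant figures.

A synchronous orbit has period T, so by Kepler's third law a = (μT²/4π²)^(1/3).
μT²/4π² = 3.986×10¹⁴ × (8.616×10⁴)² / 39.48 = 7.495×10²² m³.
a = 4.216×10⁷ m = 42163 km.
Altitude h = a − R = 42163 − 6371 = 35792 km.

h_sync ≈ 35800 km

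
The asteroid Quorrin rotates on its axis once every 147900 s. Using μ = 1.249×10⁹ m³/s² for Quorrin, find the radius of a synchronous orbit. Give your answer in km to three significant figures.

r_sync ≈ 885 km

A synchronous orbit has period T, so by Kepler's third law a = (μT²/4π²)^(1/3).
μT²/4π² = 1.249×10⁹ × (1.479×10⁵)² / 39.48 = 6.921×10¹⁷ m³.
a = 8.845×10⁵ m = 884.53 km.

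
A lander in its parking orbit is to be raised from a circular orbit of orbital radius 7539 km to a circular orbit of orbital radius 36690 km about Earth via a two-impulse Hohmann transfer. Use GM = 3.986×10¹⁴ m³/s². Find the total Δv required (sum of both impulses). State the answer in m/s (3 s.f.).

r₁ = 7539 km = 7.539×10⁶ m.
r₂ = 36690 km = 3.669×10⁷ m.
Transfer ellipse a_t = (r₁ + r₂)/2 = 2.211×10⁷ m.
At r₁: circular v_c1 = √(μ/r₁) = 7271 m/s; transfer-perigee v_p = √[μ(2/r₁ − 1/a_t)] = 9366 m/s.
Δv₁ = v_p − v_c1 = 2095 m/s.
At r₂: circular v_c2 = √(μ/r₂) = 3296 m/s; transfer-apogee v_a = √[μ(2/r₂ − 1/a_t)] = 1924 m/s.
Δv₂ = v_c2 − v_a = 1372 m/s.
Total Δv = Δv₁ + Δv₂ = 3466 m/s.

Δv_total ≈ 3470 m/s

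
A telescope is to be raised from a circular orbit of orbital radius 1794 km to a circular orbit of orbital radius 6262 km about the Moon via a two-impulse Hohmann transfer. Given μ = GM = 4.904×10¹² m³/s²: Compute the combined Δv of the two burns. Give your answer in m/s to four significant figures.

Δv_total ≈ 702.5 m/s

r₁ = 1794 km = 1.794×10⁶ m.
r₂ = 6262 km = 6.262×10⁶ m.
Transfer ellipse a_t = (r₁ + r₂)/2 = 4.028×10⁶ m.
At r₁: circular v_c1 = √(μ/r₁) = 1653 m/s; transfer-perilune v_p = √[μ(2/r₁ − 1/a_t)] = 2061 m/s.
Δv₁ = v_p − v_c1 = 408.1 m/s.
At r₂: circular v_c2 = √(μ/r₂) = 884.9 m/s; transfer-apolune v_a = √[μ(2/r₂ − 1/a_t)] = 590.6 m/s.
Δv₂ = v_c2 − v_a = 294.4 m/s.
Total Δv = Δv₁ + Δv₂ = 702.5 m/s.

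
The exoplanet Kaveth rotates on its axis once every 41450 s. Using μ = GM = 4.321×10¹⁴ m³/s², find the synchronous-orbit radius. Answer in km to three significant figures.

r_sync ≈ 26600 km

A synchronous orbit has period T, so by Kepler's third law a = (μT²/4π²)^(1/3).
μT²/4π² = 4.321×10¹⁴ × (4.145×10⁴)² / 39.48 = 1.881×10²² m³.
a = 2.659×10⁷ m = 26592 km.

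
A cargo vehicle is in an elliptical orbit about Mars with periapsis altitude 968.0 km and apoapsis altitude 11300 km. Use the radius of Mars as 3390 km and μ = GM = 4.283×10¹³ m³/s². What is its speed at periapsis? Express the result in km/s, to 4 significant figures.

v ≈ 3.893 km/s

r_p = 3390 + 968.0 = 4358.0 km = 4.3580×10⁶ m.
r_a = 3390 + 11300 = 14690 km = 1.4690×10⁷ m.
Semi-major axis a = (r_p + r_a)/2 = 9524.0 km = 9.524×10⁶ m.
Vis-viva: v² = μ(2/r − 1/a) = 4.283×10¹³ × (4.589×10⁻⁷ − 1.050×10⁻⁷) = 1.516×10⁷ m²/s².
v = 3893 m/s = 3.893 km/s.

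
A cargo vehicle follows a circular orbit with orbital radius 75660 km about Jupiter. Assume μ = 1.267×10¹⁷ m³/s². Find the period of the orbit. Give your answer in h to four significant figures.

r = 75660 km = 7.566×10⁷ m.
Kepler's third law: T = 2π√(r³/μ) = 2π√((7.566×10⁷)³ / 1.267×10¹⁷).
r³/μ = 3.418×10⁶ s², so T = 2π × 1.849×10³ = 1.162×10⁴ s.
Converting: 1.162×10⁴ s ÷ 3600 = 3.227 h.

T ≈ 3.227 h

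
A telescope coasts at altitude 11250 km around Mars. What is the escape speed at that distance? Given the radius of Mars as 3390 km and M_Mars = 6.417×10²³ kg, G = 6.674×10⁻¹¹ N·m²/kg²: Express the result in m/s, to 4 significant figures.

v_esc ≈ 2419 m/s

μ = GM = 6.674×10⁻¹¹ × 6.417×10²³ = 4.283×10¹³ m³/s².
r = 3390 + 11250 = 14640 km = 1.4640×10⁷ m.
Escape speed v_esc = √(2μ/r) = √(2 × 4.283×10¹³ / 1.464×10⁷) = √(5.851×10⁶) = 2419 m/s.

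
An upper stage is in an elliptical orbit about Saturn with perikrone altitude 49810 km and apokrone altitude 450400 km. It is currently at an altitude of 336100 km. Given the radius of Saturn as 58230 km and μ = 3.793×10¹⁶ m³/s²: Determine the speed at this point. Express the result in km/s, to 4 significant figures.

r_p = 58230 + 49810 = 108040 km = 1.0804×10⁸ m.
r_a = 58230 + 450400 = 508630 km = 5.0863×10⁸ m.
r = 58230 + 336100 = 3.9433×10⁵ km = 3.943×10⁸ m.
Semi-major axis a = (r_p + r_a)/2 = 3.0834×10⁵ km = 3.083×10⁸ m.
Vis-viva: v² = μ(2/r − 1/a) = 3.793×10¹⁶ × (5.072×10⁻⁹ − 3.243×10⁻⁹) = 6.936×10⁷ m²/s².
v = 8328 m/s = 8.328 km/s.

v ≈ 8.328 km/s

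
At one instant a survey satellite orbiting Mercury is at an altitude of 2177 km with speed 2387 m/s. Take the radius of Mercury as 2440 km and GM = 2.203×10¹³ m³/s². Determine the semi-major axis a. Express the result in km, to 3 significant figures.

a ≈ 5730 km

r = 2440 + 2177 = 4617.0 km = 4.617×10⁶ m.
Specific orbital energy ε = v²/2 − μ/r = (2387)²/2 − 2.203×10¹³/4.617×10⁶ = -1.923×10⁶ J/kg.
Since ε = −μ/(2a), a = −μ/(2ε) = 5.729×10⁶ m = 5729.2 km.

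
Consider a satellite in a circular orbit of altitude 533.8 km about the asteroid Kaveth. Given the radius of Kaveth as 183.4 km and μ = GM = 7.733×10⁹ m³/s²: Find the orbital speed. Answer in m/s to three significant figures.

r = 183.4 + 533.8 = 717.20 km = 7.1720×10⁵ m.
For a circular orbit v = √(μ/r) = √(7.733×10⁹ / 7.172×10⁵) = √(1.078×10⁴) = 103.8 m/s.

v ≈ 104 m/s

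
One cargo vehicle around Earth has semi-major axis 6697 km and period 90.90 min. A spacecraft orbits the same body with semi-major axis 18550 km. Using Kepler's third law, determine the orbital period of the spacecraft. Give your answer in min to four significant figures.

T₂ ≈ 419.0 min

Kepler's third law: T² ∝ a³, so T₂ = T₁ (a₂/a₁)^(3/2).
a₂/a₁ = 2.770, (a₂/a₁)^(3/2) = 4.610.
T₂ = 90.90 × 4.610 = 419.0 min.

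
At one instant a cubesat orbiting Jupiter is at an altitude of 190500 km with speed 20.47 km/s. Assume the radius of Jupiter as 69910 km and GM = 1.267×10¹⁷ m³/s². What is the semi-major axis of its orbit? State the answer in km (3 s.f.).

r = 69910 + 190500 = 2.6041×10⁵ km = 2.604×10⁸ m.
Vis-viva rearranged: 1/a = 2/r − v²/μ = 7.680×10⁻⁹ − 3.307×10⁻⁹ = 4.373×10⁻⁹ m⁻¹.
a = 2.287×10⁸ m = 2.2868×10⁵ km.

a ≈ 2.29×10⁵ km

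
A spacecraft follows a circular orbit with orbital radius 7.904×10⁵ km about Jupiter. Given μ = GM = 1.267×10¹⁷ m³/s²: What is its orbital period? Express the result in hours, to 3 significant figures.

r = 7.904×10⁵ km = 7.904×10⁸ m.
Kepler's third law: T = 2π√(r³/μ) = 2π√((7.904×10⁸)³ / 1.267×10¹⁷).
r³/μ = 3.897×10⁹ s², so T = 2π × 6.243×10⁴ = 3.922×10⁵ s.
Converting: 3.922×10⁵ s ÷ 3600 = 109.0 hours.

T ≈ 109 hours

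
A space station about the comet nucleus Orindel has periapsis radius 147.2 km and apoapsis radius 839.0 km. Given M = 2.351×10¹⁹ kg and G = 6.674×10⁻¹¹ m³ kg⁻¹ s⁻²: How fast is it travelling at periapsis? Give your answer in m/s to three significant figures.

v ≈ 135 m/s

μ = GM = 6.674×10⁻¹¹ × 2.351×10¹⁹ = 1.569×10⁹ m³/s².
Semi-major axis a = (r_p + r_a)/2 = 493.10 km = 4.931×10⁵ m.
Vis-viva: v² = μ(2/r − 1/a) = 1.569×10⁹ × (1.359×10⁻⁵ − 2.028×10⁻⁶) = 1.814×10⁴ m²/s².
v = 134.7 m/s.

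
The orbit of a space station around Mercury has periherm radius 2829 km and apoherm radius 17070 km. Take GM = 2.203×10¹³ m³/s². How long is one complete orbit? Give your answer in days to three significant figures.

Semi-major axis a = (r_p + r_a)/2 = (2829.0 + 17070)/2 = 9949.5 km = 9.950×10⁶ m.
By Kepler's third law T = 2π√(a³/μ) = 2π × 6.686×10³ = 4.201×10⁴ s.
= 0.4863 days.

T ≈ 0.486 days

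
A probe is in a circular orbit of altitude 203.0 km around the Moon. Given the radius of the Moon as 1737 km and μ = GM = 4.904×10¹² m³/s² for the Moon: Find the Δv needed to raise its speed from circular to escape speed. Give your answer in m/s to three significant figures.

Δv ≈ 659 m/s

r = 1737 + 203.0 = 1940.0 km = 1.9400×10⁶ m.
Circular speed v_c = √(μ/r) = 1590 m/s.
Escape speed v_esc = √(2μ/r) = √2 × v_c = 2248 m/s.
Δv = v_esc − v_c = 658.6 m/s.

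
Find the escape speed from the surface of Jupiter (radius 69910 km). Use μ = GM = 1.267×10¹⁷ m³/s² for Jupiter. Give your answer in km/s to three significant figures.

v_esc ≈ 60.2 km/s

r = R = 6.991×10⁷ m.
Escape speed v_esc = √(2μ/r) = √(2 × 1.267×10¹⁷ / 6.991×10⁷) = √(3.625×10⁹) = 60210 m/s.
= 60.21 km/s.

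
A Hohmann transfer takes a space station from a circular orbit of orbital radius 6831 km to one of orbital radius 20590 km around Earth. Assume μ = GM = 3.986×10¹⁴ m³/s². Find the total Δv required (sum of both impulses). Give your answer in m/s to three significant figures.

Δv_total ≈ 3020 m/s

r₁ = 6831 km = 6.831×10⁶ m.
r₂ = 20590 km = 2.059×10⁷ m.
Transfer ellipse a_t = (r₁ + r₂)/2 = 1.371×10⁷ m.
At r₁: circular v_c1 = √(μ/r₁) = 7639 m/s; transfer-perigee v_p = √[μ(2/r₁ − 1/a_t)] = 9361 m/s.
Δv₁ = v_p − v_c1 = 1722 m/s.
At r₂: circular v_c2 = √(μ/r₂) = 4400 m/s; transfer-apogee v_a = √[μ(2/r₂ − 1/a_t)] = 3106 m/s.
Δv₂ = v_c2 − v_a = 1294 m/s.
Total Δv = Δv₁ + Δv₂ = 3017 m/s.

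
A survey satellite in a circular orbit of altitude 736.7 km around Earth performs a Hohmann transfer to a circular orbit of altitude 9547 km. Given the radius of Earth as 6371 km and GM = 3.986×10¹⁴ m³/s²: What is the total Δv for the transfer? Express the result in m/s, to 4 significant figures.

Δv_total ≈ 2389 m/s

r₁ = 6371 + 736.7 = 7107.7 km = 7.1077×10⁶ m.
r₂ = 6371 + 9547 = 15918 km = 1.5918×10⁷ m.
Transfer ellipse a_t = (r₁ + r₂)/2 = 1.151×10⁷ m.
At r₁: circular v_c1 = √(μ/r₁) = 7489 m/s; transfer-perigee v_p = √[μ(2/r₁ − 1/a_t)] = 8806 m/s.
Δv₁ = v_p − v_c1 = 1317 m/s.
At r₂: circular v_c2 = √(μ/r₂) = 5004 m/s; transfer-apogee v_a = √[μ(2/r₂ − 1/a_t)] = 3932 m/s.
Δv₂ = v_c2 − v_a = 1072 m/s.
Total Δv = Δv₁ + Δv₂ = 2389 m/s.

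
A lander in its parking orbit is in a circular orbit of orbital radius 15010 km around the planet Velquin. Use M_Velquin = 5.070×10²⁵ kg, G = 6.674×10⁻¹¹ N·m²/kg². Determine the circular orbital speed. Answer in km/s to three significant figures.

v ≈ 15.0 km/s

μ = GM = 6.674×10⁻¹¹ × 5.070×10²⁵ = 3.384×10¹⁵ m³/s².
r = 15010 km = 1.501×10⁷ m.
For a circular orbit v = √(μ/r) = √(3.384×10¹⁵ / 1.501×10⁷) = √(2.254×10⁸) = 15010 m/s.
That is 15.01 km/s.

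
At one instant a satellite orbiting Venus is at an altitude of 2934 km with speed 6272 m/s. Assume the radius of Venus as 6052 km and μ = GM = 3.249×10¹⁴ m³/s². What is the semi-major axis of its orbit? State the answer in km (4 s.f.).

r = 6052 + 2934 = 8986.0 km = 8.986×10⁶ m.
Vis-viva rearranged: 1/a = 2/r − v²/μ = 2.226×10⁻⁷ − 1.211×10⁻⁷ = 1.015×10⁻⁷ m⁻¹.
a = 9.853×10⁶ m = 9853.1 km.

a ≈ 9853 km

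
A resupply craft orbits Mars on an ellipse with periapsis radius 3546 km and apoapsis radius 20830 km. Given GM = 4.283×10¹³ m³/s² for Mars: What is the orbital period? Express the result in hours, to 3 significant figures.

T ≈ 11.3 hours

Semi-major axis a = (r_p + r_a)/2 = (3546.0 + 20830)/2 = 12188 km = 1.219×10⁷ m.
By Kepler's third law T = 2π√(a³/μ) = 2π × 6.502×10³ = 4.085×10⁴ s.
= 11.35 hours.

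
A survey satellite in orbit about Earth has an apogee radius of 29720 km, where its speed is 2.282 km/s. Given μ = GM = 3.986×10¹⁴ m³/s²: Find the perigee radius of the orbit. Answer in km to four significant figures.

perigee radius ≈ 7160 km

r_a = 2.972×10⁷ m.
Specific energy ε = v²/2 − μ/r = -1.081×10⁷ J/kg, so a = −μ/(2ε) = 1.844×10⁷ m.
The apsides satisfy r_p + r_a = 2a, so the perigee radius is 2a − r_a = 7.160×10⁶ m = 7159.8 km.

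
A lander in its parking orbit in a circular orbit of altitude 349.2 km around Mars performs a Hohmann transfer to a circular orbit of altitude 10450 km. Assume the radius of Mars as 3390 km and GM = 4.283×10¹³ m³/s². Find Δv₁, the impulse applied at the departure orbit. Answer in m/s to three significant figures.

Δv ≈ 862 m/s

r₁ = 3390 + 349.2 = 3739.2 km = 3.7392×10⁶ m.
r₂ = 3390 + 10450 = 13840 km = 1.3840×10⁷ m.
Transfer ellipse a_t = (r₁ + r₂)/2 = 8.790×10⁶ m.
At r₁: circular v_c1 = √(μ/r₁) = 3384 m/s; transfer-periapsis v_p = √[μ(2/r₁ − 1/a_t)] = 4247 m/s.
Δv₁ = v_p − v_c1 = 862.4 m/s.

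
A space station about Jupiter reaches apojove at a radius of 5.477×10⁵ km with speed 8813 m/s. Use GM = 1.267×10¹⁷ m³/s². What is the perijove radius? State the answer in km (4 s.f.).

perijove radius ≈ 1.105×10⁵ km

r_a = 5.477×10⁸ m.
Specific energy ε = v²/2 − μ/r = -1.925×10⁸ J/kg, so a = −μ/(2ε) = 3.291×10⁸ m.
The apsides satisfy r_p + r_a = 2a, so the perijove radius is 2a − r_a = 1.105×10⁸ m = 1.1049×10⁵ km.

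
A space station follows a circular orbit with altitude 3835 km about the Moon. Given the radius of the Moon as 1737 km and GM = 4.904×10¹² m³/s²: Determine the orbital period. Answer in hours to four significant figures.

T ≈ 10.37 hours

r = 1737 + 3835 = 5572.0 km = 5.5720×10⁶ m.
Kepler's third law: T = 2π√(r³/μ) = 2π√((5.572×10⁶)³ / 4.904×10¹²).
r³/μ = 3.528×10⁷ s², so T = 2π × 5.939×10³ = 3.732×10⁴ s.
Converting: 3.732×10⁴ s ÷ 3600 = 10.37 hours.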